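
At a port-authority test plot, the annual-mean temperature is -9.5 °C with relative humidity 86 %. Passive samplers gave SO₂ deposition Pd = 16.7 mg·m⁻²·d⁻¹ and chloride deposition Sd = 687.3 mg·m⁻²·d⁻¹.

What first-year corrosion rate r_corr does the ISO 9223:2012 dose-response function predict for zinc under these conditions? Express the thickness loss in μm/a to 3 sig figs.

r_corr = 1.75 μm/a

zinc: f(T) = +0.038·(T−10) [T≤10 °C] = -0.7410
  SO₂ term: 0.0129·16.7^0.44·exp(0.046·86-0.7410) = 1.109
  Cl⁻ term: 0.0175·687.3^0.57·exp(0.008·86+0.085·-9.5) = 0.6432
  sum: 1.109 + 0.6432 → r_corr = 1.752 μm/a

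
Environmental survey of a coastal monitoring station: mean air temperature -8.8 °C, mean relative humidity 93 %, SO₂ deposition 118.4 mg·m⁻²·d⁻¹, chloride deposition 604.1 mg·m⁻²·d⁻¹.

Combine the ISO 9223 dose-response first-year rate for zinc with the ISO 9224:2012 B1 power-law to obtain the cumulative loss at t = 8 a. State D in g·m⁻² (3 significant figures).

D(8) = 170 g·m⁻²

zinc: T≤10 °C ⇒ hinge +0.038·(-8.8−10) = -0.7144
  SO₂ term: 0.0129·118.4^0.44·exp(0.046·93-0.7144) = 3.72
  Sd branch = 0.0175·Sd^0.57·e^(0.008·RH+0.085·T) = 0.6707 μm/a
  sum: 3.72 + 0.6707 → r_corr = 4.39 μm/a
ISO 9224: D(t) = r_corr · t^b with b = 0.813 (zinc, B1)
  D(8) = 4.39 × 8^0.813 = 4.39 × 5.423 = 23.81 μm
  Mass loss = 23.81 μm × 7.14 g/cm³ = 170 g·m⁻²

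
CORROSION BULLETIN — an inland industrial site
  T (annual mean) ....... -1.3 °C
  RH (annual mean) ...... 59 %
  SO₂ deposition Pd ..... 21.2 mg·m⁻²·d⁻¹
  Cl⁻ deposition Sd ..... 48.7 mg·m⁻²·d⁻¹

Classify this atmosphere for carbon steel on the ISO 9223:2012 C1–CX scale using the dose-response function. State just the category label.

carbon steel: temperature factor f = +0.150·(-11.3) = -1.6950
  sulphur-dioxide contribution → 5.176 μm/a
  chloride contribution → 7.548 μm/a
  ⇒ r_corr(carbon steel) = 12.72 μm/a
ISO 9223 Table 2 (carbon steel): 1.3 < 12.7 ≤ 25 μm/a ⇒ C2

C2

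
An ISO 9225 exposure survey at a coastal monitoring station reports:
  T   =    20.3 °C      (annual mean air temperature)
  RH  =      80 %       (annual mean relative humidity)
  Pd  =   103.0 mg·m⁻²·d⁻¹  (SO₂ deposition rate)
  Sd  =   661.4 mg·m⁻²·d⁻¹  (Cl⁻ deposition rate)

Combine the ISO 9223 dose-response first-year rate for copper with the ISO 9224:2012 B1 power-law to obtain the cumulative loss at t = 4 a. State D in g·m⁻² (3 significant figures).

D(4) = 84.1 g·m⁻²

copper: T>10 °C ⇒ hinge -0.080·(20.3−10) = -0.8240
  sulphur-dioxide contribution → 0.8702 μm/a
  chloride contribution → 2.851 μm/a
  ⇒ r_corr(copper) = 3.721 μm/a
Long-term exponent b (ISO 9224 Table 2, B1) = 0.667
  D(4) = 3.721 × 4^0.667 = 3.721 × 2.521 = 9.381 μm
  Mass loss = 9.381 μm × 8.96 g/cm³ = 84.06 g·m⁻²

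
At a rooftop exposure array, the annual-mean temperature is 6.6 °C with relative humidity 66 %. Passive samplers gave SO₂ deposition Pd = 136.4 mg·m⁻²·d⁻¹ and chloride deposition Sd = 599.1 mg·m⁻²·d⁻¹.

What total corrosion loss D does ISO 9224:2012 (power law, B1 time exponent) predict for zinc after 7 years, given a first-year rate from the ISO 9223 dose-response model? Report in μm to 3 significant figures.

D(7) = 19.7 μm

zinc: temperature factor f = +0.038·(-3.4) = -0.1292
  SO₂ term: 0.0129·136.4^0.44·exp(0.046·66-0.1292) = 2.053
  Sd branch = 0.0175·Sd^0.57·e^(0.008·RH+0.085·T) = 1.991 μm/a
  r_corr = 2.053 + 1.991 = 4.044 μm/a
Long-term exponent b (ISO 9224 Table 2, B1) = 0.813
  D(7) = 4.044 × 7^0.813 = 4.044 × 4.865 = 19.67 μm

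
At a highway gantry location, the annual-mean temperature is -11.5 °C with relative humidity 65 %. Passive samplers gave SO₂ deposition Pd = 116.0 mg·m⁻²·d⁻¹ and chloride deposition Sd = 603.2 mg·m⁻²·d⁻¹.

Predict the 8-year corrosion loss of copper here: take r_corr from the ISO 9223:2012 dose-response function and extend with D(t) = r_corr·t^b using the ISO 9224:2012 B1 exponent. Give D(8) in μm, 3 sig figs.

copper: temperature factor f = +0.126·(-21.5) = -2.7090
  Pd branch = 0.0053·Pd^0.26·e^(0.059·RH+f) = 0.05624 μm/a
  Cl⁻ term: 0.01025·603.2^0.27·exp(0.036·65+0.049·-11.5) = 0.3412
  sum: 0.05624 + 0.3412 → r_corr = 0.3974 μm/a
Power-law: D(8) = r_corr · 8^0.667
  D(8) = 0.3974 × 8^0.667 = 0.3974 × 4.003 = 1.591 μm

D(8) = 1.59 μm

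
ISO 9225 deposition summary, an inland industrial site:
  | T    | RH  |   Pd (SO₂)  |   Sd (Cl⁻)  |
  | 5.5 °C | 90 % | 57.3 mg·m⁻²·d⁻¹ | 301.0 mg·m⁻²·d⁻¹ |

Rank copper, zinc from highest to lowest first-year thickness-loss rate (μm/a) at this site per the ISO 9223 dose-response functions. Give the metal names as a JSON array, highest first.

["zinc", "copper"]

copper: T≤10 °C ⇒ hinge +0.126·(5.5−10) = -0.5670
  SO₂ term: 0.0053·57.3^0.26·exp(0.059·90-0.5670) = 1.743
  Sd branch = 0.01025·Sd^0.27·e^(0.036·RH+0.049·T) = 1.6 μm/a
  sum: 1.743 + 1.6 → r_corr = 3.343 μm/a
zinc: T≤10 °C ⇒ hinge +0.038·(5.5−10) = -0.1710
  Pd branch = 0.0129·Pd^0.44·e^(0.046·RH+f) = 4.054 μm/a
  Sd branch = 0.0175·Sd^0.57·e^(0.008·RH+0.085·T) = 1.484 μm/a
  sum: 4.054 + 1.484 → r_corr = 5.538 μm/a
Ordering by μm/a: zinc (5.54) > copper (3.34)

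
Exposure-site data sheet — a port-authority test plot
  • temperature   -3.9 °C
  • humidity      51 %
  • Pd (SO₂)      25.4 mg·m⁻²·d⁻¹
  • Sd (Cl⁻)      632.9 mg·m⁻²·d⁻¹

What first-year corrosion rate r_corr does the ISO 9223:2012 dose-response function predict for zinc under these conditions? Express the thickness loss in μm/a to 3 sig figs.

zinc: T≤10 °C ⇒ hinge +0.038·(-3.9−10) = -0.5282
  sulphur-dioxide contribution → 0.3297 μm/a
  chloride contribution → 0.7465 μm/a
  ⇒ r_corr(zinc) = 1.076 μm/a

r_corr = 1.08 μm/a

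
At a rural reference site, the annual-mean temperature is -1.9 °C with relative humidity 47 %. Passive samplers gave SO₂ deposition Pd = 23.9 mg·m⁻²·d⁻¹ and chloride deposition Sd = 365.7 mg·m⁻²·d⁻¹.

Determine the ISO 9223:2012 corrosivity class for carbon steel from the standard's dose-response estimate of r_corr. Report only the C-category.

C2

carbon steel: T≤10 °C ⇒ hinge +0.150·(-1.9−10) = -1.7850
  sulphur-dioxide contribution → 3.961 μm/a
  chloride contribution → 17.31 μm/a
  ⇒ r_corr(carbon steel) = 21.27 μm/a
ISO 9223 Table 2 (carbon steel): 1.3 < 21.3 ≤ 25 μm/a ⇒ C2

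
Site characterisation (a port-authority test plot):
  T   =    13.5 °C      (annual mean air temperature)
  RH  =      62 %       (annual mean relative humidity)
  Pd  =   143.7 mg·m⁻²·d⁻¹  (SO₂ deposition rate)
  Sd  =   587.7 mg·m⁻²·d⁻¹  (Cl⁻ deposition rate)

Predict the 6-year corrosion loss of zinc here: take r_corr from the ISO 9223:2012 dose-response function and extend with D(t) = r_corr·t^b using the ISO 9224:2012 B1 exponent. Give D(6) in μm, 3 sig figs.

zinc: f(T) = -0.071·(T−10) [T>10 °C] = -0.2485
  sulphur-dioxide contribution → 1.551 μm/a
  chloride contribution → 3.429 μm/a
  ⇒ r_corr(zinc) = 4.98 μm/a
Power-law: D(6) = r_corr · 6^0.813
  D(6) = 4.98 × 6^0.813 = 4.98 × 4.292 = 21.37 μm

D(6) = 21.4 μm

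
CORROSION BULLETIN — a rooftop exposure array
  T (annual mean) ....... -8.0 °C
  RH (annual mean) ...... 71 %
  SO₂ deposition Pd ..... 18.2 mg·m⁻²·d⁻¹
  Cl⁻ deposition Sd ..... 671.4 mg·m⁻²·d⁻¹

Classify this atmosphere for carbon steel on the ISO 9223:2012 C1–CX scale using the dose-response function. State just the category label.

carbon steel: temperature factor f = +0.150·(-18.0) = -2.7000
  SO₂ term: 1.77·18.2^0.52·exp(0.02·71-2.7000) = 2.225
  Sd branch = 0.102·Sd^0.62·e^(0.033·RH+0.04·T) = 43.64 μm/a
  sum: 2.225 + 43.64 → r_corr = 45.87 μm/a
45.9 μm/a falls in (25, 50] for carbon steel → category C3

C3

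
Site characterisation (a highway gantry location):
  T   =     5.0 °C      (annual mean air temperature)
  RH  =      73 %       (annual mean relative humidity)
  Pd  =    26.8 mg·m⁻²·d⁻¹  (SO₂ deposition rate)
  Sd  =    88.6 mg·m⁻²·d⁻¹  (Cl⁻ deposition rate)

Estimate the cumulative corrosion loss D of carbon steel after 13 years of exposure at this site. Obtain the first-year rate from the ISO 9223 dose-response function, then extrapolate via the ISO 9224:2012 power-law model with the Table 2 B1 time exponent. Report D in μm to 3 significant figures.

D(13) = 162 μm

carbon steel: T≤10 °C ⇒ hinge +0.150·(5.0−10) = -0.7500
  Pd branch = 1.77·Pd^0.52·e^(0.02·RH+f) = 19.9 μm/a
  Sd branch = 0.102·Sd^0.62·e^(0.033·RH+0.04·T) = 22.34 μm/a
  sum: 19.9 + 22.34 → r_corr = 42.24 μm/a
Long-term exponent b (ISO 9224 Table 2, B1) = 0.523
  D(13) = 42.24 × 13^0.523 = 42.24 × 3.825 = 161.6 μm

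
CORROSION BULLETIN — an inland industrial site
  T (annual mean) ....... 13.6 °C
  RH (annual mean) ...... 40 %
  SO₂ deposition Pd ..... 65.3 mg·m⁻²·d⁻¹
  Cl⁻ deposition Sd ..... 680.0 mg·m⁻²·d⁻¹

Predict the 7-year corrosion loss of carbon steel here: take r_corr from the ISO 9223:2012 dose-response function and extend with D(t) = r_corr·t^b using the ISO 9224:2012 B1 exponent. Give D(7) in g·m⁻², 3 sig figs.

D(7) = 1.43e+03 g·m⁻²

carbon steel: temperature factor f = -0.054·(3.6) = -0.1944
  SO₂ term: 1.77·65.3^0.52·exp(0.02·40-0.1944) = 28.49
  Cl⁻ term: 0.102·680.0^0.62·exp(0.033·40+0.04·13.6) = 37.52
  r_corr = 28.49 + 37.52 = 66.01 μm/a
ISO 9224: D(t) = r_corr · t^b with b = 0.523 (carbon steel, B1)
  D(7) = 66.01 × 7^0.523 = 66.01 × 2.767 = 182.7 μm
  Mass loss = 182.7 μm × 7.85 g/cm³ = 1434 g·m⁻²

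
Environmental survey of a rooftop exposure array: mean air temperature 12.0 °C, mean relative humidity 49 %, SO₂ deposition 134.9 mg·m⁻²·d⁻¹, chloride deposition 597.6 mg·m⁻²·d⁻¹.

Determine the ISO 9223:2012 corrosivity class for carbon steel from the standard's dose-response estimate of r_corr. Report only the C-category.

carbon steel: f(T) = -0.054·(T−10) [T>10 °C] = -0.1080
  SO₂ term: 1.77·134.9^0.52·exp(0.02·49-0.1080) = 54.24
  Cl⁻ term: 0.102·597.6^0.62·exp(0.033·49+0.04·12.0) = 43.72
  sum: 54.24 + 43.72 → r_corr = 97.96 μm/a
ISO 9223 Table 2 (carbon steel): 80 < 98 ≤ 200 μm/a ⇒ C5

C5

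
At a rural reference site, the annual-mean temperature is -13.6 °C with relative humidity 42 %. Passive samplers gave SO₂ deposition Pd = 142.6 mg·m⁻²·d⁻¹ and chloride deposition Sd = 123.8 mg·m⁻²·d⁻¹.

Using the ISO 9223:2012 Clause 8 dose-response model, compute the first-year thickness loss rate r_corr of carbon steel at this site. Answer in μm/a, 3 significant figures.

carbon steel: T≤10 °C ⇒ hinge +0.150·(-13.6−10) = -3.5400
  sulphur-dioxide contribution → 1.569 μm/a
  chloride contribution → 4.696 μm/a
  ⇒ r_corr(carbon steel) = 6.265 μm/a

r_corr = 6.27 μm/a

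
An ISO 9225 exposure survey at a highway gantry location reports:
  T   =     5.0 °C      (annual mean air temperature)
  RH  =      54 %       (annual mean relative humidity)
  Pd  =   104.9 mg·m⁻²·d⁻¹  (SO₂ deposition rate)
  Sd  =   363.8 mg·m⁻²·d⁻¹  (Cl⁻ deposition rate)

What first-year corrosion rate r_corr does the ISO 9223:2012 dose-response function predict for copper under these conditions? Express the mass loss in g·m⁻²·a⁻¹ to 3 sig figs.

copper: temperature factor f = +0.126·(-5.0) = -0.6300
  Pd branch = 0.0053·Pd^0.26·e^(0.059·RH+f) = 0.2289 μm/a
  Cl⁻ term: 0.01025·363.8^0.27·exp(0.036·54+0.049·5.0) = 0.4496
  r_corr = 0.2289 + 0.4496 = 0.6785 μm/a
Convert to mass loss: 0.6785 μm/a × 8.96 g/cm³ = 6.08 g·m⁻²·a⁻¹

r_corr = 6.08 g·m⁻²·a⁻¹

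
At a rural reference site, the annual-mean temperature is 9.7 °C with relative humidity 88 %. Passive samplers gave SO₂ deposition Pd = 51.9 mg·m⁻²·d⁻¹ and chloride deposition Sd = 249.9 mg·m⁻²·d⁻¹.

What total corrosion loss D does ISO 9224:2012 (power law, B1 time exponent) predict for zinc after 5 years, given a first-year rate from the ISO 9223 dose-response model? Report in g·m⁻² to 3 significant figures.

D(5) = 159 g·m⁻²

zinc: T≤10 °C ⇒ hinge +0.038·(9.7−10) = -0.0114
  SO₂ term: 0.0129·51.9^0.44·exp(0.046·88-0.0114) = 4.153
  Sd branch = 0.0175·Sd^0.57·e^(0.008·RH+0.085·T) = 1.878 μm/a
  r_corr = 4.153 + 1.878 = 6.03 μm/a
ISO 9224: D(t) = r_corr · t^b with b = 0.813 (zinc, B1)
  D(5) = 6.03 × 5^0.813 = 6.03 × 3.701 = 22.32 μm
  Mass loss = 22.32 μm × 7.14 g/cm³ = 159.3 g·m⁻²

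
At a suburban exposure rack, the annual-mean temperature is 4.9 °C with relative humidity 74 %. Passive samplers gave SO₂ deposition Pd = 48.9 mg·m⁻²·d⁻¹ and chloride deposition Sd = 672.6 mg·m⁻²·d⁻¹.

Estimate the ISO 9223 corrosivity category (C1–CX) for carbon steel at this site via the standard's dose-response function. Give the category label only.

carbon steel: temperature factor f = +0.150·(-5.1) = -0.7650
  sulphur-dioxide contribution → 27.35 μm/a
  chloride contribution → 80.81 μm/a
  total first-year rate 108.2 μm/a
Category bounds: 80…200 μm/a bracket r_corr ⇒ C5

C5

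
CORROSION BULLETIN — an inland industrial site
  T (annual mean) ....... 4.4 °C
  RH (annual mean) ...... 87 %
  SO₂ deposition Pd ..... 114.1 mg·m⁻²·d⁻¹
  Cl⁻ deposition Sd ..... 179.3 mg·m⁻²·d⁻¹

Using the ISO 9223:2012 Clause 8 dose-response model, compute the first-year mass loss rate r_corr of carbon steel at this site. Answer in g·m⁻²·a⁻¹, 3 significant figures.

carbon steel: f(T) = +0.150·(T−10) [T≤10 °C] = -0.8400
  SO₂ term: 1.77·114.1^0.52·exp(0.02·87-0.8400) = 51.12
  Sd branch = 0.102·Sd^0.62·e^(0.033·RH+0.04·T) = 53.59 μm/a
  r_corr = 51.12 + 53.59 = 104.7 μm/a
Convert to mass loss: 104.7 μm/a × 7.85 g/cm³ = 822 g·m⁻²·a⁻¹

r_corr = 822 g·m⁻²·a⁻¹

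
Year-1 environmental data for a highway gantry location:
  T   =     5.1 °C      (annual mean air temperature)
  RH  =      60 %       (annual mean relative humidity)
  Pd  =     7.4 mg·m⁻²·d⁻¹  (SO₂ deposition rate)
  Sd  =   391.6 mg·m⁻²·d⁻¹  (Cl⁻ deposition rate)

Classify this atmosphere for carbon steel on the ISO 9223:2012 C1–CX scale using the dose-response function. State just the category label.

carbon steel: f(T) = +0.150·(T−10) [T≤10 °C] = -0.7350
  Pd branch = 1.77·Pd^0.52·e^(0.02·RH+f) = 7.978 μm/a
  Sd branch = 0.102·Sd^0.62·e^(0.033·RH+0.04·T) = 36.7 μm/a
  sum: 7.978 + 36.7 → r_corr = 44.68 μm/a
Category bounds: 25…50 μm/a bracket r_corr ⇒ C3

C3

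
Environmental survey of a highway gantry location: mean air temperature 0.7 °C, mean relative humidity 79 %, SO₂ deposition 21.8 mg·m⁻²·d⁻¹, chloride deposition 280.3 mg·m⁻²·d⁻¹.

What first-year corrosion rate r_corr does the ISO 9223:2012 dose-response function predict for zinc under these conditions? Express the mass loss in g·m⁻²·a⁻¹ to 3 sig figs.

r_corr = 15.7 g·m⁻²·a⁻¹

zinc: f(T) = +0.038·(T−10) [T≤10 °C] = -0.3534
  Pd branch = 0.0129·Pd^0.44·e^(0.046·RH+f) = 1.331 μm/a
  Cl⁻ term: 0.0175·280.3^0.57·exp(0.008·79+0.085·0.7) = 0.868
  sum: 1.331 + 0.868 → r_corr = 2.199 μm/a
Convert to mass loss: 2.199 μm/a × 7.14 g/cm³ = 15.7 g·m⁻²·a⁻¹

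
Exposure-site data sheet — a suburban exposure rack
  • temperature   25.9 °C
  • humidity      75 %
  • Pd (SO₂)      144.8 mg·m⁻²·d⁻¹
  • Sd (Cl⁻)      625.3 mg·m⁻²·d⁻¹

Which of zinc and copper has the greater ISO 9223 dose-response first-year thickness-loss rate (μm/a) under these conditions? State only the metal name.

zinc

zinc: T>10 °C ⇒ hinge -0.071·(25.9−10) = -1.1289
  sulphur-dioxide contribution → 1.173 μm/a
  chloride contribution → 11.31 μm/a
  total first-year rate 12.48 μm/a
copper: f(T) = -0.080·(T−10) [T>10 °C] = -1.2720
  sulphur-dioxide contribution → 0.4523 μm/a
  chloride contribution → 3.086 μm/a
  total first-year rate 3.538 μm/a
Ordering by μm/a: zinc (12.5) > copper (3.54)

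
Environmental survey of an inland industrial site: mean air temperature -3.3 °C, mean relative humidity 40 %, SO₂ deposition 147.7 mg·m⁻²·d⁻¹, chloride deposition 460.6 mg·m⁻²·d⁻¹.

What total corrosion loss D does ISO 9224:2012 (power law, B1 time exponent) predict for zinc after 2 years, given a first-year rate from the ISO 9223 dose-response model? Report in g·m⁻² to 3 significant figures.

zinc: temperature factor f = +0.038·(-13.3) = -0.5054
  sulphur-dioxide contribution → 0.4413 μm/a
  chloride contribution → 0.6002 μm/a
  ⇒ r_corr(zinc) = 1.041 μm/a
Long-term exponent b (ISO 9224 Table 2, B1) = 0.813
  D(2) = 1.041 × 2^0.813 = 1.041 × 1.757 = 1.83 μm
  Mass loss = 1.83 μm × 7.14 g/cm³ = 13.06 g·m⁻²

D(2) = 13.1 g·m⁻²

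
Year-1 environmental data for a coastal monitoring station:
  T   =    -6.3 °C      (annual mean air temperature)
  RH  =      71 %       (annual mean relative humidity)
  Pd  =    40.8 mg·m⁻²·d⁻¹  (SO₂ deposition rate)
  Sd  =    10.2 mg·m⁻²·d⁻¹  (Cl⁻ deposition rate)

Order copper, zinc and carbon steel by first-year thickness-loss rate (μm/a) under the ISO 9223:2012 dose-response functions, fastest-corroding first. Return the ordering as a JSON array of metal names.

["carbon steel", "zinc", "copper"]

copper: f(T) = +0.126·(T−10) [T≤10 °C] = -2.0538
  SO₂ term: 0.0053·40.8^0.26·exp(0.059·71-2.0538) = 0.1176
  Cl⁻ term: 0.01025·10.2^0.27·exp(0.036·71+0.049·-6.3) = 0.1816
  r_corr = 0.1176 + 0.1816 = 0.2992 μm/a
zinc: f(T) = +0.038·(T−10) [T≤10 °C] = -0.6194
  SO₂ term: 0.0129·40.8^0.44·exp(0.046·71-0.6194) = 0.9304
  Sd branch = 0.0175·Sd^0.57·e^(0.008·RH+0.085·T) = 0.06793 μm/a
  r_corr = 0.9304 + 0.06793 = 0.9984 μm/a
carbon steel: T≤10 °C ⇒ hinge +0.150·(-6.3−10) = -2.4450
  Pd branch = 1.77·Pd^0.52·e^(0.02·RH+f) = 4.369 μm/a
  Sd branch = 0.102·Sd^0.62·e^(0.033·RH+0.04·T) = 3.484 μm/a
  sum: 4.369 + 3.484 → r_corr = 7.853 μm/a
Ordering by μm/a: carbon steel (7.85) > zinc (0.998) > copper (0.299)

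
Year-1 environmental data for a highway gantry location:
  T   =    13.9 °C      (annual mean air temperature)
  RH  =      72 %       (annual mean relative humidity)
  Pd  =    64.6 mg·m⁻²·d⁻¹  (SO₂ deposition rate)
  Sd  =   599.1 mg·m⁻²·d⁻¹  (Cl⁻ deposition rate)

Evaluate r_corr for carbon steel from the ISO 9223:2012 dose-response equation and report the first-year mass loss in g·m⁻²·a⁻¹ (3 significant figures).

carbon steel: f(T) = -0.054·(T−10) [T>10 °C] = -0.2106
  Pd branch = 1.77·Pd^0.52·e^(0.02·RH+f) = 52.87 μm/a
  Cl⁻ term: 0.102·599.1^0.62·exp(0.033·72+0.04·13.9) = 100.9
  r_corr = 52.87 + 100.9 = 153.8 μm/a
Convert to mass loss: 153.8 μm/a × 7.85 g/cm³ = 1207 g·m⁻²·a⁻¹

r_corr = 1.21e+03 g·m⁻²·a⁻¹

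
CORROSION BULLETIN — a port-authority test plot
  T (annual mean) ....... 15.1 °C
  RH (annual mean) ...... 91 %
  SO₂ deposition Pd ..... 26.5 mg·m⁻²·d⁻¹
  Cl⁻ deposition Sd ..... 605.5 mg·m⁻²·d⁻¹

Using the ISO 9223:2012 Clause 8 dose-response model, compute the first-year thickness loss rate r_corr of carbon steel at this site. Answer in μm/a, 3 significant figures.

carbon steel: temperature factor f = -0.054·(5.1) = -0.2754
  Pd branch = 1.77·Pd^0.52·e^(0.02·RH+f) = 45.59 μm/a
  Cl⁻ term: 0.102·605.5^0.62·exp(0.033·91+0.04·15.1) = 199.5
  r_corr = 45.59 + 199.5 = 245.1 μm/a

r_corr = 245 μm/a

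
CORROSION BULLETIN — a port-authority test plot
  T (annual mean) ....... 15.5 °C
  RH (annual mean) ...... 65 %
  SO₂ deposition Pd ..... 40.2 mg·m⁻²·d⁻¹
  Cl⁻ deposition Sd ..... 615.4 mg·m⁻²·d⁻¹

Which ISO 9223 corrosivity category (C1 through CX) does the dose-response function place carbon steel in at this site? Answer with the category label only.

C5

carbon steel: f(T) = -0.054·(T−10) [T>10 °C] = -0.2970
  SO₂ term: 1.77·40.2^0.52·exp(0.02·65-0.2970) = 32.94
  Sd branch = 0.102·Sd^0.62·e^(0.033·RH+0.04·T) = 86.84 μm/a
  r_corr = 32.94 + 86.84 = 119.8 μm/a
ISO 9223 Table 2 (carbon steel): 80 < 120 ≤ 200 μm/a ⇒ C5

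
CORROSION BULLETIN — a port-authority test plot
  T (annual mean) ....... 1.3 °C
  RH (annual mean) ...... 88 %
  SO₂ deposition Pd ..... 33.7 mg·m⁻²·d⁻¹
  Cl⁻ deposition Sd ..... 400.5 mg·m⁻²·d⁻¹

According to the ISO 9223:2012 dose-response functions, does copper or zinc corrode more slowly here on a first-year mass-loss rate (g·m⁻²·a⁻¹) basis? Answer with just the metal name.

copper

copper: temperature factor f = +0.126·(-8.7) = -1.0962
  Pd branch = 0.0053·Pd^0.26·e^(0.059·RH+f) = 0.7948 μm/a
  Cl⁻ term: 0.01025·400.5^0.27·exp(0.036·88+0.049·1.3) = 1.309
  sum: 0.7948 + 1.309 → r_corr = 2.104 μm/a
  mass loss = 2.104 μm/a × 8.96 g/cm³ = 18.85 g·m⁻²·a⁻¹
zinc: f(T) = +0.038·(T−10) [T≤10 °C] = -0.3306
  Pd branch = 0.0129·Pd^0.44·e^(0.046·RH+f) = 2.496 μm/a
  Sd branch = 0.0175·Sd^0.57·e^(0.008·RH+0.085·T) = 1.203 μm/a
  sum: 2.496 + 1.203 → r_corr = 3.699 μm/a
  mass loss = 3.699 μm/a × 7.14 g/cm³ = 26.41 g·m⁻²·a⁻¹
Ordering by g·m⁻²·a⁻¹: zinc (26.4) > copper (18.8)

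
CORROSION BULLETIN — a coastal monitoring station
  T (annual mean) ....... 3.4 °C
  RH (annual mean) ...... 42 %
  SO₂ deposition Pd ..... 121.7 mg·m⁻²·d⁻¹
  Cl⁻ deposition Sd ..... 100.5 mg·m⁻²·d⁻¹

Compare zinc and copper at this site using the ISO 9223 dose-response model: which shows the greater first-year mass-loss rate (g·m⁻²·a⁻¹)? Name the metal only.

zinc: T≤10 °C ⇒ hinge +0.038·(3.4−10) = -0.2508
  Pd branch = 0.0129·Pd^0.44·e^(0.046·RH+f) = 0.5731 μm/a
  Cl⁻ term: 0.0175·100.5^0.57·exp(0.008·42+0.085·3.4) = 0.4526
  sum: 0.5731 + 0.4526 → r_corr = 1.026 μm/a
  mass loss = 1.026 μm/a × 7.14 g/cm³ = 7.324 g·m⁻²·a⁻¹
copper: T≤10 °C ⇒ hinge +0.126·(3.4−10) = -0.8316
  SO₂ term: 0.0053·121.7^0.26·exp(0.059·42-0.8316) = 0.09582
  Cl⁻ term: 0.01025·100.5^0.27·exp(0.036·42+0.049·3.4) = 0.1907
  sum: 0.09582 + 0.1907 → r_corr = 0.2865 μm/a
  mass loss = 0.2865 μm/a × 8.96 g/cm³ = 2.567 g·m⁻²·a⁻¹
Ordering by g·m⁻²·a⁻¹: zinc (7.32) > copper (2.57)

zinc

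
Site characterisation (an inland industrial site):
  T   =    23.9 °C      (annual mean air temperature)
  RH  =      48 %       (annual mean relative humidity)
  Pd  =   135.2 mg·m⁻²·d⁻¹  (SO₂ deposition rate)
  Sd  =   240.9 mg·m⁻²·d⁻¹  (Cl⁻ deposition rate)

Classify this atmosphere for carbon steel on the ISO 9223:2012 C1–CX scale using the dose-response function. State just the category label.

C4

carbon steel: temperature factor f = -0.054·(13.9) = -0.7506
  sulphur-dioxide contribution → 27.99 μm/a
  chloride contribution → 38.77 μm/a
  total first-year rate 66.76 μm/a
66.8 μm/a falls in (50, 80] for carbon steel → category C4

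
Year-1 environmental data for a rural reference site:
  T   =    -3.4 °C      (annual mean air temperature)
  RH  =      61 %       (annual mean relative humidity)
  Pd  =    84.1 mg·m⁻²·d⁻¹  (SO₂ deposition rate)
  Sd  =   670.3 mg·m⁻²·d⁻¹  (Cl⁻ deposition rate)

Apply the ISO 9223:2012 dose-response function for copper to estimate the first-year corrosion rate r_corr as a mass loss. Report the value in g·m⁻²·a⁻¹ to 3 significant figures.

r_corr = 5.07 g·m⁻²·a⁻¹

copper: T≤10 °C ⇒ hinge +0.126·(-3.4−10) = -1.6884
  SO₂ term: 0.0053·84.1^0.26·exp(0.059·61-1.6884) = 0.1134
  Sd branch = 0.01025·Sd^0.27·e^(0.036·RH+0.049·T) = 0.452 μm/a
  sum: 0.1134 + 0.452 → r_corr = 0.5654 μm/a
Convert to mass loss: 0.5654 μm/a × 8.96 g/cm³ = 5.066 g·m⁻²·a⁻¹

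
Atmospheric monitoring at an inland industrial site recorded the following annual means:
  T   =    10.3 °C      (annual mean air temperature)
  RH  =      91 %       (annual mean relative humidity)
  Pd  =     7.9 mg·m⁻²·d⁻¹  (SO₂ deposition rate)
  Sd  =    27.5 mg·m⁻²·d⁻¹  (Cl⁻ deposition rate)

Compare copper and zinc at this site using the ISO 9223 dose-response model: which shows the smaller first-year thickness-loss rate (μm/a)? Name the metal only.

copper: f(T) = -0.080·(T−10) [T>10 °C] = -0.0240
  SO₂ term: 0.0053·7.9^0.26·exp(0.059·91-0.0240) = 1.901
  Sd branch = 0.01025·Sd^0.27·e^(0.036·RH+0.049·T) = 1.1 μm/a
  sum: 1.901 + 1.1 → r_corr = 3.001 μm/a
zinc: f(T) = -0.071·(T−10) [T>10 °C] = -0.0213
  Pd branch = 0.0129·Pd^0.44·e^(0.046·RH+f) = 2.062 μm/a
  Sd branch = 0.0175·Sd^0.57·e^(0.008·RH+0.085·T) = 0.5752 μm/a
  r_corr = 2.062 + 0.5752 = 2.637 μm/a
Ordering by μm/a: copper (3) > zinc (2.64)

zinc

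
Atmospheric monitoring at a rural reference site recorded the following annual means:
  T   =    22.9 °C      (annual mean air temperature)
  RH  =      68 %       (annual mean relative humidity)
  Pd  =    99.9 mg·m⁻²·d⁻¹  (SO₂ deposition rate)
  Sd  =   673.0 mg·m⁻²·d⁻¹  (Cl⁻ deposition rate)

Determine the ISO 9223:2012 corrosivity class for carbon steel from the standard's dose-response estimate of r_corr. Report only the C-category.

C5

carbon steel: T>10 °C ⇒ hinge -0.054·(22.9−10) = -0.6966
  SO₂ term: 1.77·99.9^0.52·exp(0.02·68-0.6966) = 37.66
  Sd branch = 0.102·Sd^0.62·e^(0.033·RH+0.04·T) = 136.3 μm/a
  r_corr = 37.66 + 136.3 = 173.9 μm/a
174 μm/a falls in (80, 200] for carbon steel → category C5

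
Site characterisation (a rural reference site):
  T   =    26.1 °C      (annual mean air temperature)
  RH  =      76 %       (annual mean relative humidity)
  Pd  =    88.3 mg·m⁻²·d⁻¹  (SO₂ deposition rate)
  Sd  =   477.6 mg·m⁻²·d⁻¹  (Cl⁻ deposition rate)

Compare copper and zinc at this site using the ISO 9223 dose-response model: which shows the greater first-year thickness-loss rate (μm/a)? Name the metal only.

copper: temperature factor f = -0.080·(16.1) = -1.2880
  SO₂ term: 0.0053·88.3^0.26·exp(0.059·76-1.2880) = 0.4152
  Cl⁻ term: 0.01025·477.6^0.27·exp(0.036·76+0.049·26.1) = 3.004
  sum: 0.4152 + 3.004 → r_corr = 3.419 μm/a
zinc: f(T) = -0.071·(T−10) [T>10 °C] = -1.1431
  SO₂ term: 0.0129·88.3^0.44·exp(0.046·76-1.1431) = 0.9742
  Cl⁻ term: 0.0175·477.6^0.57·exp(0.008·76+0.085·26.1) = 9.946
  r_corr = 0.9742 + 9.946 = 10.92 μm/a
Ordering by μm/a: zinc (10.9) > copper (3.42)

zinc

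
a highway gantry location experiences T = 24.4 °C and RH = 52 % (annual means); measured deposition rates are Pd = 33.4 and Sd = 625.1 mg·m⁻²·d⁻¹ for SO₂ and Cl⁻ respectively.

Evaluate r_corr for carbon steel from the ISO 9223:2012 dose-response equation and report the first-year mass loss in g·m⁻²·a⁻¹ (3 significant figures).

r_corr = 752 g·m⁻²·a⁻¹

carbon steel: f(T) = -0.054·(T−10) [T>10 °C] = -0.7776
  sulphur-dioxide contribution → 14.27 μm/a
  chloride contribution → 81.51 μm/a
  ⇒ r_corr(carbon steel) = 95.78 μm/a
Convert to mass loss: 95.78 μm/a × 7.85 g/cm³ = 751.8 g·m⁻²·a⁻¹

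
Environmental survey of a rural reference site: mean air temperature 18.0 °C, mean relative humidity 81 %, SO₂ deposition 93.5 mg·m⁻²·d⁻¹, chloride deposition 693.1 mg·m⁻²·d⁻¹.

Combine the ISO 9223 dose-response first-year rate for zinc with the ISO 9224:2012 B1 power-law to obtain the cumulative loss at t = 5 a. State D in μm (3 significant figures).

zinc: f(T) = -0.071·(T−10) [T>10 °C] = -0.5680
  sulphur-dioxide contribution → 2.235 μm/a
  chloride contribution → 6.43 μm/a
  total first-year rate 8.664 μm/a
Power-law: D(5) = r_corr · 5^0.813
  D(5) = 8.664 × 5^0.813 = 8.664 × 3.701 = 32.06 μm

D(5) = 32.1 μm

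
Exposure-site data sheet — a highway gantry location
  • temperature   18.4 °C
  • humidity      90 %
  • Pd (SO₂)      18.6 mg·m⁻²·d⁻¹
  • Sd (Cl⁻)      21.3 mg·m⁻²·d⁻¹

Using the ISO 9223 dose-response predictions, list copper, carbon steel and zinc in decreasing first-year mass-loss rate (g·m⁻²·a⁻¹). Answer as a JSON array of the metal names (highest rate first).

["carbon steel", "copper", "zinc"]

copper: f(T) = -0.080·(T−10) [T>10 °C] = -0.6720
  SO₂ term: 0.0053·18.6^0.26·exp(0.059·90-0.6720) = 1.171
  Sd branch = 0.01025·Sd^0.27·e^(0.036·RH+0.049·T) = 1.473 μm/a
  sum: 1.171 + 1.473 → r_corr = 2.644 μm/a
  mass loss = 2.644 μm/a × 8.96 g/cm³ = 23.69 g·m⁻²·a⁻¹
carbon steel: T>10 °C ⇒ hinge -0.054·(18.4−10) = -0.4536
  SO₂ term: 1.77·18.6^0.52·exp(0.02·90-0.4536) = 31.11
  Cl⁻ term: 0.102·21.3^0.62·exp(0.033·90+0.04·18.4) = 27.65
  sum: 31.11 + 27.65 → r_corr = 58.76 μm/a
  mass loss = 58.76 μm/a × 7.85 g/cm³ = 461.2 g·m⁻²·a⁻¹
zinc: T>10 °C ⇒ hinge -0.071·(18.4−10) = -0.5964
  SO₂ term: 0.0129·18.6^0.44·exp(0.046·90-0.5964) = 1.615
  Sd branch = 0.0175·Sd^0.57·e^(0.008·RH+0.085·T) = 0.9821 μm/a
  sum: 1.615 + 0.9821 → r_corr = 2.597 μm/a
  mass loss = 2.597 μm/a × 7.14 g/cm³ = 18.54 g·m⁻²·a⁻¹
Ordering by g·m⁻²·a⁻¹: carbon steel (461) > copper (23.7) > zinc (18.5)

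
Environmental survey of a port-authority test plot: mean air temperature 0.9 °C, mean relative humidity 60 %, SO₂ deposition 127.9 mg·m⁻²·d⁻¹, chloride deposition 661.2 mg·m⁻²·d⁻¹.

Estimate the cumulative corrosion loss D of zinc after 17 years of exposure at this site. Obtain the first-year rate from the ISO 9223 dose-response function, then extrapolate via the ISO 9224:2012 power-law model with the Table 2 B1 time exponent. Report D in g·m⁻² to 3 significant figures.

zinc: f(T) = +0.038·(T−10) [T≤10 °C] = -0.3458
  sulphur-dioxide contribution → 1.219 μm/a
  chloride contribution → 1.237 μm/a
  ⇒ r_corr(zinc) = 2.456 μm/a
ISO 9224: D(t) = r_corr · t^b with b = 0.813 (zinc, B1)
  D(17) = 2.456 × 17^0.813 = 2.456 × 10.01 = 24.58 μm
  Mass loss = 24.58 μm × 7.14 g/cm³ = 175.5 g·m⁻²

D(17) = 176 g·m⁻²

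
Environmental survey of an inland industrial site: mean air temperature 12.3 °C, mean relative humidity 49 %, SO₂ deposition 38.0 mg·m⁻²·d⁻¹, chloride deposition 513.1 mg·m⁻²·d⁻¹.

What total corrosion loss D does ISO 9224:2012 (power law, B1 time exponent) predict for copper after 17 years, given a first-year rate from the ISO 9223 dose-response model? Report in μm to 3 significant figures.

copper: T>10 °C ⇒ hinge -0.080·(12.3−10) = -0.1840
  SO₂ term: 0.0053·38.0^0.26·exp(0.059·49-0.1840) = 0.2045
  Cl⁻ term: 0.01025·513.1^0.27·exp(0.036·49+0.049·12.3) = 0.5893
  r_corr = 0.2045 + 0.5893 = 0.7938 μm/a
Power-law: D(17) = r_corr · 17^0.667
  D(17) = 0.7938 × 17^0.667 = 0.7938 × 6.618 = 5.253 μm

D(17) = 5.25 μm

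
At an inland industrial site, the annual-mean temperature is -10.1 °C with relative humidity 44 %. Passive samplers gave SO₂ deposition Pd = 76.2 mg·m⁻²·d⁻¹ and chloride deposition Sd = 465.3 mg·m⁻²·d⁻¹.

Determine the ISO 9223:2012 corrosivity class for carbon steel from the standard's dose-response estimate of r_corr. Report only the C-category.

C2

carbon steel: T≤10 °C ⇒ hinge +0.150·(-10.1−10) = -3.0150
  SO₂ term: 1.77·76.2^0.52·exp(0.02·44-3.0150) = 1.992
  Sd branch = 0.102·Sd^0.62·e^(0.033·RH+0.04·T) = 13.11 μm/a
  r_corr = 1.992 + 13.11 = 15.11 μm/a
ISO 9223 Table 2 (carbon steel): 1.3 < 15.1 ≤ 25 μm/a ⇒ C2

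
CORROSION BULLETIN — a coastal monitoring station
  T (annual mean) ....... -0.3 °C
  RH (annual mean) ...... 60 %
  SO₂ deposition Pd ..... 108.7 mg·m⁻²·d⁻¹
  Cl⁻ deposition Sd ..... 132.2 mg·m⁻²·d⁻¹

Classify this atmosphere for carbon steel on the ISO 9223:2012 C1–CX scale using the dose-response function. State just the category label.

C3

carbon steel: T≤10 °C ⇒ hinge +0.150·(-0.3−10) = -1.5450
  Pd branch = 1.77·Pd^0.52·e^(0.02·RH+f) = 14.35 μm/a
  Cl⁻ term: 0.102·132.2^0.62·exp(0.033·60+0.04·-0.3) = 15.08
  sum: 14.35 + 15.08 → r_corr = 29.44 μm/a
ISO 9223 Table 2 (carbon steel): 25 < 29.4 ≤ 50 μm/a ⇒ C3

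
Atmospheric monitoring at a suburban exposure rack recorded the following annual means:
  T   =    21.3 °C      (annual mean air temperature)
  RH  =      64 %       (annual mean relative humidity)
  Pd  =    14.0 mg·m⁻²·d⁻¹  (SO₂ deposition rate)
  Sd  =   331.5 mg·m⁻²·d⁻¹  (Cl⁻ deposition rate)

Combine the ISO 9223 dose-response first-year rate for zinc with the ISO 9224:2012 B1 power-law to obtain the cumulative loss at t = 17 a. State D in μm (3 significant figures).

D(17) = 52.3 μm

zinc: f(T) = -0.071·(T−10) [T>10 °C] = -0.8023
  Pd branch = 0.0129·Pd^0.44·e^(0.046·RH+f) = 0.3508 μm/a
  Cl⁻ term: 0.0175·331.5^0.57·exp(0.008·64+0.085·21.3) = 4.879
  sum: 0.3508 + 4.879 → r_corr = 5.23 μm/a
Power-law: D(17) = r_corr · 17^0.813
  D(17) = 5.23 × 17^0.813 = 5.23 × 10.01 = 52.34 μm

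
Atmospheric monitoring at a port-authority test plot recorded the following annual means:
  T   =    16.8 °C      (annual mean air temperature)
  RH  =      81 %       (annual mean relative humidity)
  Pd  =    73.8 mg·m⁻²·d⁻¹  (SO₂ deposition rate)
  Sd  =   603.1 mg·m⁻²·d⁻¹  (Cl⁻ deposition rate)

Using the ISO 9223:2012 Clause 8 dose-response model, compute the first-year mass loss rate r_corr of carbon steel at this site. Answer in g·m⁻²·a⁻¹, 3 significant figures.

carbon steel: T>10 °C ⇒ hinge -0.054·(16.8−10) = -0.3672
  SO₂ term: 1.77·73.8^0.52·exp(0.02·81-0.3672) = 58
  Cl⁻ term: 0.102·603.1^0.62·exp(0.033·81+0.04·16.8) = 153.2
  sum: 58 + 153.2 → r_corr = 211.2 μm/a
Convert to mass loss: 211.2 μm/a × 7.85 g/cm³ = 1658 g·m⁻²·a⁻¹

r_corr = 1.66e+03 g·m⁻²·a⁻¹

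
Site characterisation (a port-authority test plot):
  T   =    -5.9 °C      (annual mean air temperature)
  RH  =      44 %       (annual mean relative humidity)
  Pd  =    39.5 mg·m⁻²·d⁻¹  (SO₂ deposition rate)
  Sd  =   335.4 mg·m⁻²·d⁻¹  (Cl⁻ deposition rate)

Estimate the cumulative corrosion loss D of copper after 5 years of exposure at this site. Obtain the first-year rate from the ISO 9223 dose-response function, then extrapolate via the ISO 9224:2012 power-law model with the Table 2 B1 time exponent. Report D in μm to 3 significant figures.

copper: temperature factor f = +0.126·(-15.9) = -2.0034
  SO₂ term: 0.0053·39.5^0.26·exp(0.059·44-2.0034) = 0.02493
  Sd branch = 0.01025·Sd^0.27·e^(0.036·RH+0.049·T) = 0.1799 μm/a
  r_corr = 0.02493 + 0.1799 = 0.2048 μm/a
ISO 9224: D(t) = r_corr · t^b with b = 0.667 (copper, B1)
  D(5) = 0.2048 × 5^0.667 = 0.2048 × 2.926 = 0.5992 μm

D(5) = 0.599 μm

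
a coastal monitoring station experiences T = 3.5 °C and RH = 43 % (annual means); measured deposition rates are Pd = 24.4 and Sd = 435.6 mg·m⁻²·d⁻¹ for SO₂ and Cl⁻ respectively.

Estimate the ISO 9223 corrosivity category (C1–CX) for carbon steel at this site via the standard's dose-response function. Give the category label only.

C3

carbon steel: temperature factor f = +0.150·(-6.5) = -0.9750
  sulphur-dioxide contribution → 8.308 μm/a
  chloride contribution → 20.98 μm/a
  ⇒ r_corr(carbon steel) = 29.29 μm/a
ISO 9223 Table 2 (carbon steel): 25 < 29.3 ≤ 50 μm/a ⇒ C3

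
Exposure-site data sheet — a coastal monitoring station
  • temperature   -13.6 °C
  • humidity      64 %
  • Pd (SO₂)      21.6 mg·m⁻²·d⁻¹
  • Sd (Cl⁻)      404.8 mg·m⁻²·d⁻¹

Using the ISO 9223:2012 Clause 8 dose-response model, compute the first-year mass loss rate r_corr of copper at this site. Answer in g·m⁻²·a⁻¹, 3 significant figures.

copper: f(T) = +0.126·(T−10) [T≤10 °C] = -2.9736
  Pd branch = 0.0053·Pd^0.26·e^(0.059·RH+f) = 0.02629 μm/a
  Sd branch = 0.01025·Sd^0.27·e^(0.036·RH+0.049·T) = 0.2666 μm/a
  sum: 0.02629 + 0.2666 → r_corr = 0.2929 μm/a
Convert to mass loss: 0.2929 μm/a × 8.96 g/cm³ = 2.624 g·m⁻²·a⁻¹

r_corr = 2.62 g·m⁻²·a⁻¹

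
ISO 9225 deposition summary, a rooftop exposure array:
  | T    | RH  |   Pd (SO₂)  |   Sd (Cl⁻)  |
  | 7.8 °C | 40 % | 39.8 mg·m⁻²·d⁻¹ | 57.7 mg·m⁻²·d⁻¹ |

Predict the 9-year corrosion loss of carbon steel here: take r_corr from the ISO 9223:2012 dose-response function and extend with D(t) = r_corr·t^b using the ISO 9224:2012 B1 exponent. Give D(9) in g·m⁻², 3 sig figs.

D(9) = 636 g·m⁻²

carbon steel: temperature factor f = +0.150·(-2.2) = -0.3300
  sulphur-dioxide contribution → 19.23 μm/a
  chloride contribution → 6.446 μm/a
  total first-year rate 25.68 μm/a
ISO 9224: D(t) = r_corr · t^b with b = 0.523 (carbon steel, B1)
  D(9) = 25.68 × 9^0.523 = 25.68 × 3.156 = 81.03 μm
  Mass loss = 81.03 μm × 7.85 g/cm³ = 636.1 g·m⁻²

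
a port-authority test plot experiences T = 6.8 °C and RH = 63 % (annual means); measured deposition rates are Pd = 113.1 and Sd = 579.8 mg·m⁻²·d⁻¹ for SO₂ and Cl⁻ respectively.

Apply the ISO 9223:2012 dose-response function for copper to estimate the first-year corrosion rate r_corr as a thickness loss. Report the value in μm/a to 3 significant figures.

r_corr = 1.27 μm/a

copper: f(T) = +0.126·(T−10) [T≤10 °C] = -0.4032
  SO₂ term: 0.0053·113.1^0.26·exp(0.059·63-0.4032) = 0.4981
  Sd branch = 0.01025·Sd^0.27·e^(0.036·RH+0.049·T) = 0.77 μm/a
  r_corr = 0.4981 + 0.77 = 1.268 μm/a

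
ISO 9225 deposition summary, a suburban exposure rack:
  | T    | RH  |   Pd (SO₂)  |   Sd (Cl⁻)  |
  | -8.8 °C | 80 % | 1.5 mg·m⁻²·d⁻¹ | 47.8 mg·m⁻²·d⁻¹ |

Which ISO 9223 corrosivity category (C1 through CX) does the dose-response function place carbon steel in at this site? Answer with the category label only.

carbon steel: f(T) = +0.150·(T−10) [T≤10 °C] = -2.8200
  SO₂ term: 1.77·1.5^0.52·exp(0.02·80-2.8200) = 0.6452
  Cl⁻ term: 0.102·47.8^0.62·exp(0.033·80+0.04·-8.8) = 11.05
  r_corr = 0.6452 + 11.05 = 11.7 μm/a
ISO 9223 Table 2 (carbon steel): 1.3 < 11.7 ≤ 25 μm/a ⇒ C2

C2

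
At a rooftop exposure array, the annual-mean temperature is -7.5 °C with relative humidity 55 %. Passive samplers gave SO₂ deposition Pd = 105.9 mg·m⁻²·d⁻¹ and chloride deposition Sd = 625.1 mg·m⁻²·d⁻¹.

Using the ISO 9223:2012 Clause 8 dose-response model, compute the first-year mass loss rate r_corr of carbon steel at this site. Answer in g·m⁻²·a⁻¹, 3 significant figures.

r_corr = 231 g·m⁻²·a⁻¹

carbon steel: temperature factor f = +0.150·(-17.5) = -2.6250
  Pd branch = 1.77·Pd^0.52·e^(0.02·RH+f) = 4.351 μm/a
  Cl⁻ term: 0.102·625.1^0.62·exp(0.033·55+0.04·-7.5) = 25.12
  r_corr = 4.351 + 25.12 = 29.47 μm/a
Convert to mass loss: 29.47 μm/a × 7.85 g/cm³ = 231.4 g·m⁻²·a⁻¹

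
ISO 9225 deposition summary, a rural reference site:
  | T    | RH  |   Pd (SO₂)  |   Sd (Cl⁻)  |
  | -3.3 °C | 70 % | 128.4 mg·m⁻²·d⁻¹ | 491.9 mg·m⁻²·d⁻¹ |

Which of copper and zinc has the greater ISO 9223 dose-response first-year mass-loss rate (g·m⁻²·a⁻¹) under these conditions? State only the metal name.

zinc

copper: T≤10 °C ⇒ hinge +0.126·(-3.3−10) = -1.6758
  Pd branch = 0.0053·Pd^0.26·e^(0.059·RH+f) = 0.2179 μm/a
  Cl⁻ term: 0.01025·491.9^0.27·exp(0.036·70+0.049·-3.3) = 0.5777
  sum: 0.2179 + 0.5777 → r_corr = 0.7957 μm/a
  mass loss = 0.7957 μm/a × 8.96 g/cm³ = 7.129 g·m⁻²·a⁻¹
zinc: T≤10 °C ⇒ hinge +0.038·(-3.3−10) = -0.5054
  SO₂ term: 0.0129·128.4^0.44·exp(0.046·70-0.5054) = 1.649
  Sd branch = 0.0175·Sd^0.57·e^(0.008·RH+0.085·T) = 0.7921 μm/a
  sum: 1.649 + 0.7921 → r_corr = 2.441 μm/a
  mass loss = 2.441 μm/a × 7.14 g/cm³ = 17.43 g·m⁻²·a⁻¹
Ordering by g·m⁻²·a⁻¹: zinc (17.4) > copper (7.13)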